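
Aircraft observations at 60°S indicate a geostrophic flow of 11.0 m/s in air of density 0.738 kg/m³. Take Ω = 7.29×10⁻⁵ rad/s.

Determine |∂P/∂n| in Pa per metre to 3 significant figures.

Coriolis parameter at 60°S:
f = 2Ω sin φ = 2 × 7.29×10⁻⁵ × sin 60° = 1.26×10⁻⁴ s⁻¹
Geostrophic balance rearranged: |∂P/∂n| = f ρ V_g
|∂P/∂n| = 1.26×10⁻⁴ × 0.738 × 11.0 = 1.03×10⁻³ Pa/m

1.03×10⁻³ Pa/m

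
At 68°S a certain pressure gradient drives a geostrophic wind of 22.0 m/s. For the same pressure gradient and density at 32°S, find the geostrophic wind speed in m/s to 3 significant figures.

With the same pressure gradient and density, V_g ∝ 1/f ∝ 1/sin φ.
V₂ = V₁ · sin φ₁ / sin φ₂ = 22.0 × sin 68° / sin 32°
V₂ = 22.0 × 0.9272/0.5299 = 38.5 m/s

38.5 m/s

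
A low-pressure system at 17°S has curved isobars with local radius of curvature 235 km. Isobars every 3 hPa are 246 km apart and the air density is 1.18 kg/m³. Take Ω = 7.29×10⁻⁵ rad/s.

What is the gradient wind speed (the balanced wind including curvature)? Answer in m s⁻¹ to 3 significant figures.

11.4 m s⁻¹

Coriolis parameter at 17°S:
f = 2Ω sin φ = 2 × 7.29×10⁻⁵ × sin 17° = 4.26×10⁻⁵ s⁻¹
Pressure gradient: |∂P/∂n| = 300 Pa / 246000 m = 1.22×10⁻³ Pa/m
Geostrophic speed: V_g = |∂P/∂n|/(fρ) = 1.22×10⁻³/(4.26×10⁻⁵ × 1.18) = 24.2 m/s
Around a low, centrifugal force acts outward with Coriolis, so pressure-gradient force balances both:
(1/ρ)|∂P/∂n| = fV + V²/R  →  V² + fR·V − fR·V_g = 0
With fR = 4.26×10⁻⁵ × 235×10³ m = 10.0 m/s:
V = [−fR + √((fR)² + 4 fR V_g)]/2 = [−10.0 + √(10.0² + 4×10.0×24.2)]/2 = 11.4 m/s
Subgeostrophic (V < V_g = 24.2 m/s), as expected around a low.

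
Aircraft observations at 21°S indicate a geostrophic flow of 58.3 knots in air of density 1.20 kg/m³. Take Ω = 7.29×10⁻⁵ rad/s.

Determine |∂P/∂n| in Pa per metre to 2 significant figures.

Coriolis parameter at 21°S:
f = 2Ω sin φ = 2 × 7.29×10⁻⁵ × sin 21° = 5.23×10⁻⁵ s⁻¹
Wind speed in SI: 58.3 knots = 30.0 m/s
Geostrophic balance rearranged: |∂P/∂n| = f ρ V_g
|∂P/∂n| = 5.23×10⁻⁵ × 1.20 × 30.0 = 1.88×10⁻³ Pa/m

1.9×10⁻³ Pa/m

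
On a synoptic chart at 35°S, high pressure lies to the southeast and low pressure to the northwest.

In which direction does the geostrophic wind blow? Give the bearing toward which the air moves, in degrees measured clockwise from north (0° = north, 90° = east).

225°

The pressure-gradient force points toward the northwest (bearing 315°).
Geostrophic balance: in the Southern Hemisphere the Coriolis force deflects motion to the left, so the geostrophic wind blows 90° to the left of the pressure-gradient force (low pressure on the right).
Rotating 315° by 90° counterclockwise gives 225° — the wind blows toward the southwest.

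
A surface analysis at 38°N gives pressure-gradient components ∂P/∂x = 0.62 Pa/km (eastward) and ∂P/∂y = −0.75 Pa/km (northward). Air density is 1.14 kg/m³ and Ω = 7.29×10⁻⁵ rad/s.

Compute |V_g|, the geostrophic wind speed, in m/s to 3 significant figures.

9.51 m/s

Coriolis parameter at 38°N:
f = 2Ω sin φ = 2 × 7.29×10⁻⁵ × sin 38° = 8.98×10⁻⁵ s⁻¹
Component geostrophic relations (x east, y north):
u_g = −(1/(fρ)) ∂P/∂y,  v_g = (1/(fρ)) ∂P/∂x
u_g = −(−0.75×10⁻³)/(8.98×10⁻⁵ × 1.14) = 7.33 m/s;  v_g = (0.62×10⁻³)/(8.98×10⁻⁵ × 1.14) = 6.06 m/s
|V_g| = √(u_g² + v_g²) = 9.51 m/s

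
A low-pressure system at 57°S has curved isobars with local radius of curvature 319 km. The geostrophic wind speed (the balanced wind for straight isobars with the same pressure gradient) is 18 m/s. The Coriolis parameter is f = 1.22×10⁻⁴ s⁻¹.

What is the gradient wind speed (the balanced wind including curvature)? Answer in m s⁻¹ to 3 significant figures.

Around a low, centrifugal force acts outward with Coriolis, so pressure-gradient force balances both:
(1/ρ)|∂P/∂n| = fV + V²/R  →  V² + fR·V − fR·V_g = 0
With fR = 1.22×10⁻⁴ × 319×10³ m = 38.9 m/s:
V = [−fR + √((fR)² + 4 fR V_g)]/2 = [−38.9 + √(38.9² + 4×38.9×18)]/2 = 13.4 m/s
Subgeostrophic (V < V_g = 18 m/s), as expected around a low.

13.4 m s⁻¹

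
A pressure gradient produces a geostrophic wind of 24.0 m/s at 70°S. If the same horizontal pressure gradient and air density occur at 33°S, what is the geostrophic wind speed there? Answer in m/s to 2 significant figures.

With the same pressure gradient and density, V_g ∝ 1/f ∝ 1/sin φ.
V₂ = V₁ · sin φ₁ / sin φ₂ = 24.0 × sin 70° / sin 33°
V₂ = 24.0 × 0.9397/0.5446 = 41 m/s

41 m/s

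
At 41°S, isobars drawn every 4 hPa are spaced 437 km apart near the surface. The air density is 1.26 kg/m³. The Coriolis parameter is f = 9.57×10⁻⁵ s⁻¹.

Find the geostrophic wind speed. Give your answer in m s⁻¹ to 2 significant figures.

Pressure gradient: |∂P/∂n| = 400 Pa / 437000 m = 9.15×10⁻⁴ Pa/m
Geostrophic balance (pressure-gradient force = Coriolis force):
V_g = (1/(fρ)) |∂P/∂n| = 9.15×10⁻⁴ / (9.57×10⁻⁵ × 1.26) = 7.59 m/s

7.6 m s⁻¹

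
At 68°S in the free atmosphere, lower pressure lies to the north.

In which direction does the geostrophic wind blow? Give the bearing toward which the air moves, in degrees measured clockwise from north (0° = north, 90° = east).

270°

The pressure-gradient force points toward the north (bearing 000°).
Geostrophic balance: in the Southern Hemisphere the Coriolis force deflects motion to the left, so the geostrophic wind blows 90° to the left of the pressure-gradient force (low pressure on the right).
Rotating 000° by 90° counterclockwise gives 270° — the wind blows toward the west.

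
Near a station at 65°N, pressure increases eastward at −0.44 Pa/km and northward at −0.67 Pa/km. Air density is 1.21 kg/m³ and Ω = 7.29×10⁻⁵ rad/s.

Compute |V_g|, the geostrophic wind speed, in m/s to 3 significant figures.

Coriolis parameter at 65°N:
f = 2Ω sin φ = 2 × 7.29×10⁻⁵ × sin 65° = 1.32×10⁻⁴ s⁻¹
Component geostrophic relations (x east, y north):
u_g = −(1/(fρ)) ∂P/∂y,  v_g = (1/(fρ)) ∂P/∂x
u_g = −(−0.67×10⁻³)/(1.32×10⁻⁴ × 1.21) = 4.19 m/s;  v_g = (−0.44×10⁻³)/(1.32×10⁻⁴ × 1.21) = −2.75 m/s
|V_g| = √(u_g² + v_g²) = 5.01 m/s

5.01 m/s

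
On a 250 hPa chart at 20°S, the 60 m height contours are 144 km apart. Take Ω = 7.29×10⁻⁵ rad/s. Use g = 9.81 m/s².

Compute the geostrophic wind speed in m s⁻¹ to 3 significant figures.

Coriolis parameter at 20°S:
f = 2Ω sin φ = 2 × 7.29×10⁻⁵ × sin 20° = 4.99×10⁻⁵ s⁻¹
Height gradient: |∂Z/∂n| = 60 m / 144000 m = 4.17×10⁻⁴
On a pressure surface, geostrophic balance gives V_g = (g/f)|∂Z/∂n|:
V_g = 9.81 × 4.17×10⁻⁴ / 4.99×10⁻⁵ = 82.0 m/s

82.0 m s⁻¹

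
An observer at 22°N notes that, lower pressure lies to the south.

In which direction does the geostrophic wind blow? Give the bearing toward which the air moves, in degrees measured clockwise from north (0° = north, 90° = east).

The pressure-gradient force points toward the south (bearing 180°).
Geostrophic balance: in the Northern Hemisphere the Coriolis force deflects motion to the right, so the geostrophic wind blows 90° to the right of the pressure-gradient force (low pressure on the left).
Rotating 180° by 90° clockwise gives 270° — the wind blows toward the west.

270°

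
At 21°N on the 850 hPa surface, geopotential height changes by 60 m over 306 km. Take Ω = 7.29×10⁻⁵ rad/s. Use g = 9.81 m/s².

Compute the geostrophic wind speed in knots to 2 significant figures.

72 knots

Coriolis parameter at 21°N:
f = 2Ω sin φ = 2 × 7.29×10⁻⁵ × sin 21° = 5.23×10⁻⁵ s⁻¹
Height gradient: |∂Z/∂n| = 60 m / 306000 m = 1.96×10⁻⁴
On a pressure surface, geostrophic balance gives V_g = (g/f)|∂Z/∂n|:
V_g = 9.81 × 1.96×10⁻⁴ / 5.23×10⁻⁵ = 36.8 m/s
Converting: 36.8 m/s × 1.944 = 72 knots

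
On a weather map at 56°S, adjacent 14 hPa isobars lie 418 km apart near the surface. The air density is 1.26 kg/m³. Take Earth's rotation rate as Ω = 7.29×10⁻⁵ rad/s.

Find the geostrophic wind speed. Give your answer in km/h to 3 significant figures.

Coriolis parameter at 56°S:
f = 2Ω sin φ = 2 × 7.29×10⁻⁵ × sin 56° = 1.21×10⁻⁴ s⁻¹
Pressure gradient: |∂P/∂n| = 1400 Pa / 418000 m = 3.35×10⁻³ Pa/m
Geostrophic balance (pressure-gradient force = Coriolis force):
V_g = (1/(fρ)) |∂P/∂n| = 3.35×10⁻³ / (1.21×10⁻⁴ × 1.26) = 22.0 m/s
Converting: 22.0 m/s × 3.6 = 79.2 km/h

79.2 km/h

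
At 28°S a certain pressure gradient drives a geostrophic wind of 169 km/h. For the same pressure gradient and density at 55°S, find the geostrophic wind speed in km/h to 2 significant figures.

With the same pressure gradient and density, V_g ∝ 1/f ∝ 1/sin φ.
V₂ = V₁ · sin φ₁ / sin φ₂ = 169 × sin 28° / sin 55°
V₂ = 169 × 0.4695/0.8192 = 97 km/h

97 km/h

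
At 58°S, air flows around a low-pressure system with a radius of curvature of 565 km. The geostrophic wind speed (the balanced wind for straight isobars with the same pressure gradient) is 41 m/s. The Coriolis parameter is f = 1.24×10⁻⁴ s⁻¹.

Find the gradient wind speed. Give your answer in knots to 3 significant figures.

56.4 knots

Around a low, centrifugal force acts outward with Coriolis, so pressure-gradient force balances both:
(1/ρ)|∂P/∂n| = fV + V²/R  →  V² + fR·V − fR·V_g = 0
With fR = 1.24×10⁻⁴ × 565×10³ m = 70.1 m/s:
V = [−fR + √((fR)² + 4 fR V_g)]/2 = [−70.1 + √(70.1² + 4×70.1×41)]/2 = 29 m/s
Subgeostrophic (V < V_g = 41 m/s), as expected around a low.
Converting: 29 m/s × 1.944 = 56.4 knots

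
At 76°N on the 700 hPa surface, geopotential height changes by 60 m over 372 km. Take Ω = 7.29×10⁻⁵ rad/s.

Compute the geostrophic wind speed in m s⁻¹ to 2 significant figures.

11 m s⁻¹

Coriolis parameter at 76°N:
f = 2Ω sin φ = 2 × 7.29×10⁻⁵ × sin 76° = 1.41×10⁻⁴ s⁻¹
Height gradient: |∂Z/∂n| = 60 m / 372000 m = 1.61×10⁻⁴
On a pressure surface, geostrophic balance gives V_g = (g/f)|∂Z/∂n|:
V_g = 9.81 × 1.61×10⁻⁴ / 1.41×10⁻⁴ = 11.2 m/s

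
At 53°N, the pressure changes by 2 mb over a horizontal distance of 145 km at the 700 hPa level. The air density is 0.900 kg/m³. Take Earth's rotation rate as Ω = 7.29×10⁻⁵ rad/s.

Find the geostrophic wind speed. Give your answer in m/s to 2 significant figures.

Coriolis parameter at 53°N:
f = 2Ω sin φ = 2 × 7.29×10⁻⁵ × sin 53° = 1.16×10⁻⁴ s⁻¹
Pressure gradient: |∂P/∂n| = 200 Pa / 145000 m = 1.38×10⁻³ Pa/m
Geostrophic balance (pressure-gradient force = Coriolis force):
V_g = (1/(fρ)) |∂P/∂n| = 1.38×10⁻³ / (1.16×10⁻⁴ × 0.900) = 13.2 m/s

13 m/s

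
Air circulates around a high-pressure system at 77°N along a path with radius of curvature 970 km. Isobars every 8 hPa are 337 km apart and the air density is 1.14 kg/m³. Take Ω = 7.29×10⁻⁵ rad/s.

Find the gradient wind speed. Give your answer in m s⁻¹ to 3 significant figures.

16.7 m s⁻¹

Coriolis parameter at 77°N:
f = 2Ω sin φ = 2 × 7.29×10⁻⁵ × sin 77° = 1.42×10⁻⁴ s⁻¹
Pressure gradient: |∂P/∂n| = 800 Pa / 337000 m = 2.37×10⁻³ Pa/m
Geostrophic speed: V_g = |∂P/∂n|/(fρ) = 2.37×10⁻³/(1.42×10⁻⁴ × 1.14) = 14.7 m/s
Around a high, pressure-gradient force acts outward with centrifugal, so Coriolis balances both:
fV = (1/ρ)|∂P/∂n| + V²/R  →  V² − fR·V + fR·V_g = 0
With fR = 1.42×10⁻⁴ × 970×10³ m = 138 m/s:
V = [fR − √((fR)² − 4 fR V_g)]/2 = [138 − √(138² − 4×138×14.7)]/2 = 16.7 m/s
Supergeostrophic (V > V_g = 14.7 m/s), as expected around a high.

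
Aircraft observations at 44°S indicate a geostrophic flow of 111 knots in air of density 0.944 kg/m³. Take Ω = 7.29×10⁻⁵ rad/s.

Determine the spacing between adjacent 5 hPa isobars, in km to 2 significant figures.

Coriolis parameter at 44°S:
f = 2Ω sin φ = 2 × 7.29×10⁻⁵ × sin 44° = 1.01×10⁻⁴ s⁻¹
Wind speed in SI: 111 knots = 57.1 m/s
Geostrophic balance rearranged: |∂P/∂n| = f ρ V_g
|∂P/∂n| = 1.01×10⁻⁴ × 0.944 × 57.1 = 5.46×10⁻³ Pa/m
Isobar spacing: Δn = ΔP/|∂P/∂n| = 500 Pa / 5.46×10⁻³ Pa/m = 91582 m ≈ 92 km

92 km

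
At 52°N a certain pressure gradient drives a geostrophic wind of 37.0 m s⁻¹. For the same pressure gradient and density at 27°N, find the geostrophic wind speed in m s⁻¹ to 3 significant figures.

With the same pressure gradient and density, V_g ∝ 1/f ∝ 1/sin φ.
V₂ = V₁ · sin φ₁ / sin φ₂ = 37.0 × sin 52° / sin 27°
V₂ = 37.0 × 0.7880/0.4540 = 64.2 m s⁻¹

64.2 m s⁻¹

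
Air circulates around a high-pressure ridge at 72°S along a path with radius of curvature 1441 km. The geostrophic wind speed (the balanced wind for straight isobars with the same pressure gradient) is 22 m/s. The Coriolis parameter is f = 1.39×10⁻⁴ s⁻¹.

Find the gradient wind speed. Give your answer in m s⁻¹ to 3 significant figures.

25.2 m s⁻¹

Around a high, pressure-gradient force acts outward with centrifugal, so Coriolis balances both:
fV = (1/ρ)|∂P/∂n| + V²/R  →  V² − fR·V + fR·V_g = 0
With fR = 1.39×10⁻⁴ × 1441×10³ m = 200 m/s:
V = [fR − √((fR)² − 4 fR V_g)]/2 = [200 − √(200² − 4×200×22)]/2 = 25.2 m/s
Supergeostrophic (V > V_g = 22 m/s), as expected around a high.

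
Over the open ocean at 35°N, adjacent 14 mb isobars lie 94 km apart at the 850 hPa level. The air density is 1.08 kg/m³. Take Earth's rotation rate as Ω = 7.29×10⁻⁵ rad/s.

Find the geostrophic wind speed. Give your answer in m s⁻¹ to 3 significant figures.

Coriolis parameter at 35°N:
f = 2Ω sin φ = 2 × 7.29×10⁻⁵ × sin 35° = 8.36×10⁻⁵ s⁻¹
Pressure gradient: |∂P/∂n| = 1400 Pa / 94000 m = 1.49×10⁻² Pa/m
Geostrophic balance (pressure-gradient force = Coriolis force):
V_g = (1/(fρ)) |∂P/∂n| = 1.49×10⁻² / (8.36×10⁻⁵ × 1.08) = 165 m/s

165 m s⁻¹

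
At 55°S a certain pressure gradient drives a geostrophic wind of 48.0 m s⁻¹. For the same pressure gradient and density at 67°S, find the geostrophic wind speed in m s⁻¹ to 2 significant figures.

43 m s⁻¹

With the same pressure gradient and density, V_g ∝ 1/f ∝ 1/sin φ.
V₂ = V₁ · sin φ₁ / sin φ₂ = 48.0 × sin 55° / sin 67°
V₂ = 48.0 × 0.8192/0.9205 = 43 m s⁻¹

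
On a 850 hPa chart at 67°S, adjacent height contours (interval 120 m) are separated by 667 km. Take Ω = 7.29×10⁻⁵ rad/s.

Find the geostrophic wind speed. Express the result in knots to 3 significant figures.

25.6 knots

Coriolis parameter at 67°S:
f = 2Ω sin φ = 2 × 7.29×10⁻⁵ × sin 67° = 1.34×10⁻⁴ s⁻¹
Height gradient: |∂Z/∂n| = 120 m / 667000 m = 1.80×10⁻⁴
On a pressure surface, geostrophic balance gives V_g = (g/f)|∂Z/∂n|:
V_g = 9.81 × 1.80×10⁻⁴ / 1.34×10⁻⁴ = 13.2 m/s
Converting: 13.2 m/s × 1.944 = 25.6 knots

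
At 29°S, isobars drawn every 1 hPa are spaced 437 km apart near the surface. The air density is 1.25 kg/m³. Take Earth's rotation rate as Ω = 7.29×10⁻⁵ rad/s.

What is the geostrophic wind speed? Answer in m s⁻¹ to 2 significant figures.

Coriolis parameter at 29°S:
f = 2Ω sin φ = 2 × 7.29×10⁻⁵ × sin 29° = 7.07×10⁻⁵ s⁻¹
Pressure gradient: |∂P/∂n| = 100 Pa / 437000 m = 2.29×10⁻⁴ Pa/m
Geostrophic balance (pressure-gradient force = Coriolis force):
V_g = (1/(fρ)) |∂P/∂n| = 2.29×10⁻⁴ / (7.07×10⁻⁵ × 1.25) = 2.59 m/s

2.6 m s⁻¹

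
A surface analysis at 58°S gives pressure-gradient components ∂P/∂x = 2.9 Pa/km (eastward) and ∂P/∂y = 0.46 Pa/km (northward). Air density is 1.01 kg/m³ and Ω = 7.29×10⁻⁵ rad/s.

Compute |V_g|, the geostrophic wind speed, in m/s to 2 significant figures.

24 m/s

Coriolis parameter at 58°S:
f = 2Ω sin φ = 2 × 7.29×10⁻⁵ × sin 58° = 1.24×10⁻⁴ s⁻¹
In the Southern Hemisphere f is negative: f = −1.24×10⁻⁴ s⁻¹.
Component geostrophic relations (x east, y north):
u_g = −(1/(fρ)) ∂P/∂y,  v_g = (1/(fρ)) ∂P/∂x
u_g = −(0.46×10⁻³)/(−1.24×10⁻⁴ × 1.01) = 3.68 m/s;  v_g = (2.9×10⁻³)/(−1.24×10⁻⁴ × 1.01) = −23.2 m/s
|V_g| = √(u_g² + v_g²) = 23.5 m/s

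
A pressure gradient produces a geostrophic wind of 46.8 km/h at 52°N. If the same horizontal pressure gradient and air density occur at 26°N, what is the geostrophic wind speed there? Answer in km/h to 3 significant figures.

With the same pressure gradient and density, V_g ∝ 1/f ∝ 1/sin φ.
V₂ = V₁ · sin φ₁ / sin φ₂ = 46.8 × sin 52° / sin 26°
V₂ = 46.8 × 0.7880/0.4384 = 84.1 km/h

84.1 km/h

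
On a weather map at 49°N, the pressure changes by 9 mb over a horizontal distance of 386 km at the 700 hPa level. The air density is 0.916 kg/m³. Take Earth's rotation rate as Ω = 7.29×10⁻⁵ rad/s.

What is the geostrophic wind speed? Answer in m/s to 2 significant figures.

23 m/s

Coriolis parameter at 49°N:
f = 2Ω sin φ = 2 × 7.29×10⁻⁵ × sin 49° = 1.10×10⁻⁴ s⁻¹
Pressure gradient: |∂P/∂n| = 900 Pa / 386000 m = 2.33×10⁻³ Pa/m
Geostrophic balance (pressure-gradient force = Coriolis force):
V_g = (1/(fρ)) |∂P/∂n| = 2.33×10⁻³ / (1.10×10⁻⁴ × 0.916) = 23.1 m/s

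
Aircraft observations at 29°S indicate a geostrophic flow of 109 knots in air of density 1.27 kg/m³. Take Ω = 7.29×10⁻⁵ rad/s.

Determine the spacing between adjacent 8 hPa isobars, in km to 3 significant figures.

159 km

Coriolis parameter at 29°S:
f = 2Ω sin φ = 2 × 7.29×10⁻⁵ × sin 29° = 7.07×10⁻⁵ s⁻¹
Wind speed in SI: 109 knots = 56.1 m/s
Geostrophic balance rearranged: |∂P/∂n| = f ρ V_g
|∂P/∂n| = 7.07×10⁻⁵ × 1.27 × 56.1 = 5.03×10⁻³ Pa/m
Isobar spacing: Δn = ΔP/|∂P/∂n| = 800 Pa / 5.03×10⁻³ Pa/m = 158925 m ≈ 159 km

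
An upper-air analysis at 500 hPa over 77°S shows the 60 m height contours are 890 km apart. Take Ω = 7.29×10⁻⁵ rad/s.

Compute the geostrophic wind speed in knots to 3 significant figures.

9.05 knots

Coriolis parameter at 77°S:
f = 2Ω sin φ = 2 × 7.29×10⁻⁵ × sin 77° = 1.42×10⁻⁴ s⁻¹
Height gradient: |∂Z/∂n| = 60 m / 890000 m = 6.74×10⁻⁵
On a pressure surface, geostrophic balance gives V_g = (g/f)|∂Z/∂n|:
V_g = 9.81 × 6.74×10⁻⁵ / 1.42×10⁻⁴ = 4.66 m/s
Converting: 4.66 m/s × 1.944 = 9.05 knots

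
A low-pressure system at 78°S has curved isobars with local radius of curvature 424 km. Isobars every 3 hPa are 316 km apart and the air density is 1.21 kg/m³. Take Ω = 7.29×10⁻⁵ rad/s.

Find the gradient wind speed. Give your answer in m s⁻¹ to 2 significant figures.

Coriolis parameter at 78°S:
f = 2Ω sin φ = 2 × 7.29×10⁻⁵ × sin 78° = 1.43×10⁻⁴ s⁻¹
Pressure gradient: |∂P/∂n| = 300 Pa / 316000 m = 9.49×10⁻⁴ Pa/m
Geostrophic speed: V_g = |∂P/∂n|/(fρ) = 9.49×10⁻⁴/(1.43×10⁻⁴ × 1.21) = 5.50 m/s
Around a low, centrifugal force acts outward with Coriolis, so pressure-gradient force balances both:
(1/ρ)|∂P/∂n| = fV + V²/R  →  V² + fR·V − fR·V_g = 0
With fR = 1.43×10⁻⁴ × 424×10³ m = 60.5 m/s:
V = [−fR + √((fR)² + 4 fR V_g)]/2 = [−60.5 + √(60.5² + 4×60.5×5.5)]/2 = 5.08 m/s
Subgeostrophic (V < V_g = 5.5 m/s), as expected around a low.

5.1 m s⁻¹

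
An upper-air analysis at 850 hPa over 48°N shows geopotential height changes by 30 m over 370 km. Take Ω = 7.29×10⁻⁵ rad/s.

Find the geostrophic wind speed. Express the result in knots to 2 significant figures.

Coriolis parameter at 48°N:
f = 2Ω sin φ = 2 × 7.29×10⁻⁵ × sin 48° = 1.08×10⁻⁴ s⁻¹
Height gradient: |∂Z/∂n| = 30 m / 370000 m = 8.11×10⁻⁵
On a pressure surface, geostrophic balance gives V_g = (g/f)|∂Z/∂n|:
V_g = 9.81 × 8.11×10⁻⁵ / 1.08×10⁻⁴ = 7.34 m/s
Converting: 7.34 m/s × 1.944 = 14 knots

14 knots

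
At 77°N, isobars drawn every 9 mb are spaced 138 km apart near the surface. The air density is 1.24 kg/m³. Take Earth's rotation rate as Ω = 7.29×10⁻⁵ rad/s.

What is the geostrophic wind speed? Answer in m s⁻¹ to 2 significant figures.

37 m s⁻¹

Coriolis parameter at 77°N:
f = 2Ω sin φ = 2 × 7.29×10⁻⁵ × sin 77° = 1.42×10⁻⁴ s⁻¹
Pressure gradient: |∂P/∂n| = 900 Pa / 138000 m = 6.52×10⁻³ Pa/m
Geostrophic balance (pressure-gradient force = Coriolis force):
V_g = (1/(fρ)) |∂P/∂n| = 6.52×10⁻³ / (1.42×10⁻⁴ × 1.24) = 37.0 m/s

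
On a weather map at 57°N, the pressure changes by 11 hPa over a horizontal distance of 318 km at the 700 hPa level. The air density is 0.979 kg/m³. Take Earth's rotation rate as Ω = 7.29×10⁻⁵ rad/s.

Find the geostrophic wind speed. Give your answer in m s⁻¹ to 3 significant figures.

Coriolis parameter at 57°N:
f = 2Ω sin φ = 2 × 7.29×10⁻⁵ × sin 57° = 1.22×10⁻⁴ s⁻¹
Pressure gradient: |∂P/∂n| = 1100 Pa / 318000 m = 3.46×10⁻³ Pa/m
Geostrophic balance (pressure-gradient force = Coriolis force):
V_g = (1/(fρ)) |∂P/∂n| = 3.46×10⁻³ / (1.22×10⁻⁴ × 0.979) = 28.9 m/s

28.9 m s⁻¹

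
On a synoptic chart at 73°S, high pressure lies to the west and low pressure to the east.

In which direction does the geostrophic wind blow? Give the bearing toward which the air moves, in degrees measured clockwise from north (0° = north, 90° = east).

000°

The pressure-gradient force points toward the east (bearing 090°).
Geostrophic balance: in the Southern Hemisphere the Coriolis force deflects motion to the left, so the geostrophic wind blows 90° to the left of the pressure-gradient force (low pressure on the right).
Rotating 090° by 90° counterclockwise gives 000° — the wind blows toward the north.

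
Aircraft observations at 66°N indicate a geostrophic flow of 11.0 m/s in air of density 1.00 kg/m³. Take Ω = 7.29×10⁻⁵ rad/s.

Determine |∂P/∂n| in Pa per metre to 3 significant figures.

1.47×10⁻³ Pa/m

Coriolis parameter at 66°N:
f = 2Ω sin φ = 2 × 7.29×10⁻⁵ × sin 66° = 1.33×10⁻⁴ s⁻¹
Geostrophic balance rearranged: |∂P/∂n| = f ρ V_g
|∂P/∂n| = 1.33×10⁻⁴ × 1.00 × 11.0 = 1.47×10⁻³ Pa/m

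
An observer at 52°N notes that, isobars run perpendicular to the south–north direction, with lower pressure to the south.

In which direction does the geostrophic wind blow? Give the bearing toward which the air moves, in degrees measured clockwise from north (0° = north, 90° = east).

The pressure-gradient force points toward the south (bearing 180°).
Geostrophic balance: in the Northern Hemisphere the Coriolis force deflects motion to the right, so the geostrophic wind blows 90° to the right of the pressure-gradient force (low pressure on the left).
Rotating 180° by 90° clockwise gives 270° — the wind blows toward the west.

270°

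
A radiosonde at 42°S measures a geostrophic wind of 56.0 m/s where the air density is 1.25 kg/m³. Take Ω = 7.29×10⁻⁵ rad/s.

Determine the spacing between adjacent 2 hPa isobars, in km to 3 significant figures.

Coriolis parameter at 42°S:
f = 2Ω sin φ = 2 × 7.29×10⁻⁵ × sin 42° = 9.76×10⁻⁵ s⁻¹
Geostrophic balance rearranged: |∂P/∂n| = f ρ V_g
|∂P/∂n| = 9.76×10⁻⁵ × 1.25 × 56.0 = 6.83×10⁻³ Pa/m
Isobar spacing: Δn = ΔP/|∂P/∂n| = 200 Pa / 6.83×10⁻³ Pa/m = 29286 m ≈ 29.3 km

29.3 km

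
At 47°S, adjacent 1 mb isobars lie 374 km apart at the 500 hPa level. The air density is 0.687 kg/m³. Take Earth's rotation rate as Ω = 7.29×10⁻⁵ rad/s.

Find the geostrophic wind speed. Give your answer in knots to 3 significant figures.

Coriolis parameter at 47°S:
f = 2Ω sin φ = 2 × 7.29×10⁻⁵ × sin 47° = 1.07×10⁻⁴ s⁻¹
Pressure gradient: |∂P/∂n| = 100 Pa / 374000 m = 2.67×10⁻⁴ Pa/m
Geostrophic balance (pressure-gradient force = Coriolis force):
V_g = (1/(fρ)) |∂P/∂n| = 2.67×10⁻⁴ / (1.07×10⁻⁴ × 0.687) = 3.65 m/s
Converting: 3.65 m/s × 1.944 = 7.09 knots

7.09 knots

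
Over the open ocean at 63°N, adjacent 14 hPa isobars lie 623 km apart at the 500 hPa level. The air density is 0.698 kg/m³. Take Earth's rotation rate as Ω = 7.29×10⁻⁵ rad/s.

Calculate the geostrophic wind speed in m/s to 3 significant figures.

Coriolis parameter at 63°N:
f = 2Ω sin φ = 2 × 7.29×10⁻⁵ × sin 63° = 1.30×10⁻⁴ s⁻¹
Pressure gradient: |∂P/∂n| = 1400 Pa / 623000 m = 2.25×10⁻³ Pa/m
Geostrophic balance (pressure-gradient force = Coriolis force):
V_g = (1/(fρ)) |∂P/∂n| = 2.25×10⁻³ / (1.30×10⁻⁴ × 0.698) = 24.8 m/s

24.8 m/s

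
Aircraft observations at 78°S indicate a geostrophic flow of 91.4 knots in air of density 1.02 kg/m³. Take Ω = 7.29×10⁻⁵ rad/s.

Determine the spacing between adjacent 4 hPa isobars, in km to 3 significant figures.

Coriolis parameter at 78°S:
f = 2Ω sin φ = 2 × 7.29×10⁻⁵ × sin 78° = 1.43×10⁻⁴ s⁻¹
Wind speed in SI: 91.4 knots = 47.0 m/s
Geostrophic balance rearranged: |∂P/∂n| = f ρ V_g
|∂P/∂n| = 1.43×10⁻⁴ × 1.02 × 47.0 = 6.84×10⁻³ Pa/m
Isobar spacing: Δn = ΔP/|∂P/∂n| = 400 Pa / 6.84×10⁻³ Pa/m = 58481 m ≈ 58.5 km

58.5 km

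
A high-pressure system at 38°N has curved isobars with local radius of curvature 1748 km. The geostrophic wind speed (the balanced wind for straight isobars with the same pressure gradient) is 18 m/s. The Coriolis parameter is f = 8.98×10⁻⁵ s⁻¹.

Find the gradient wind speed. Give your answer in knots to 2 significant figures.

40 knots

Around a high, pressure-gradient force acts outward with centrifugal, so Coriolis balances both:
fV = (1/ρ)|∂P/∂n| + V²/R  →  V² − fR·V + fR·V_g = 0
With fR = 8.98×10⁻⁵ × 1748×10³ m = 157 m/s:
V = [fR − √((fR)² − 4 fR V_g)]/2 = [157 − √(157² − 4×157×18)]/2 = 20.7 m/s
Supergeostrophic (V > V_g = 18 m/s), as expected around a high.
Converting: 20.7 m/s × 1.944 = 40 knots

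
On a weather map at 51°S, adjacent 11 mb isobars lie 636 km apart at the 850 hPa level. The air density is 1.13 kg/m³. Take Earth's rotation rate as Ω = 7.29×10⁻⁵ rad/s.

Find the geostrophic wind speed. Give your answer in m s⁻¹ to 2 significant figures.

14 m s⁻¹

Coriolis parameter at 51°S:
f = 2Ω sin φ = 2 × 7.29×10⁻⁵ × sin 51° = 1.13×10⁻⁴ s⁻¹
Pressure gradient: |∂P/∂n| = 1100 Pa / 636000 m = 1.73×10⁻³ Pa/m
Geostrophic balance (pressure-gradient force = Coriolis force):
V_g = (1/(fρ)) |∂P/∂n| = 1.73×10⁻³ / (1.13×10⁻⁴ × 1.13) = 13.5 m/s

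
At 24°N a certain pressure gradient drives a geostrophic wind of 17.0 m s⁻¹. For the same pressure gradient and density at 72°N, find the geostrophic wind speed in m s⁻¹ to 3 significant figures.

With the same pressure gradient and density, V_g ∝ 1/f ∝ 1/sin φ.
V₂ = V₁ · sin φ₁ / sin φ₂ = 17.0 × sin 24° / sin 72°
V₂ = 17.0 × 0.4067/0.9511 = 7.27 m s⁻¹

7.27 m s⁻¹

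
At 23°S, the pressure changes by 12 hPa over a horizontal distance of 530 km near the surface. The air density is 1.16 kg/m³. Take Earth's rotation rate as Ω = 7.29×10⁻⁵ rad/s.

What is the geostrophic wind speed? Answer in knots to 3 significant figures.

Coriolis parameter at 23°S:
f = 2Ω sin φ = 2 × 7.29×10⁻⁵ × sin 23° = 5.70×10⁻⁵ s⁻¹
Pressure gradient: |∂P/∂n| = 1200 Pa / 530000 m = 2.26×10⁻³ Pa/m
Geostrophic balance (pressure-gradient force = Coriolis force):
V_g = (1/(fρ)) |∂P/∂n| = 2.26×10⁻³ / (5.70×10⁻⁵ × 1.16) = 34.3 m/s
Converting: 34.3 m/s × 1.944 = 66.6 knots

66.6 knots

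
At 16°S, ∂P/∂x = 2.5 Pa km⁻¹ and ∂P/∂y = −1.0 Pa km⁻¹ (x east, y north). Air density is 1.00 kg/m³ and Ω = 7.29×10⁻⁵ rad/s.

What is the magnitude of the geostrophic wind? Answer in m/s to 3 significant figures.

Coriolis parameter at 16°S:
f = 2Ω sin φ = 2 × 7.29×10⁻⁵ × sin 16° = 4.02×10⁻⁵ s⁻¹
In the Southern Hemisphere f is negative: f = −4.02×10⁻⁵ s⁻¹.
Component geostrophic relations (x east, y north):
u_g = −(1/(fρ)) ∂P/∂y,  v_g = (1/(fρ)) ∂P/∂x
u_g = −(−1.0×10⁻³)/(−4.02×10⁻⁵ × 1.00) = −24.9 m/s;  v_g = (2.5×10⁻³)/(−4.02×10⁻⁵ × 1.00) = −62.2 m/s
|V_g| = √(u_g² + v_g²) = 67.0 m/s

67.0 m/s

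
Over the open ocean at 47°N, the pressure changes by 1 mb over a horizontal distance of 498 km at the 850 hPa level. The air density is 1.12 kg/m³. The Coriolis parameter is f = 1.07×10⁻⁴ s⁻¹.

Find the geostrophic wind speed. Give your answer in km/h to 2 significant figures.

6.0 km/h

Pressure gradient: |∂P/∂n| = 100 Pa / 498000 m = 2.01×10⁻⁴ Pa/m
Geostrophic balance (pressure-gradient force = Coriolis force):
V_g = (1/(fρ)) |∂P/∂n| = 2.01×10⁻⁴ / (1.07×10⁻⁴ × 1.12) = 1.68 m/s
Converting: 1.68 m/s × 3.6 = 6.0 km/h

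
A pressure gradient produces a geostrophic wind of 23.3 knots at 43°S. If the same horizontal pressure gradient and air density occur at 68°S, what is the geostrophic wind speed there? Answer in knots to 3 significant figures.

With the same pressure gradient and density, V_g ∝ 1/f ∝ 1/sin φ.
V₂ = V₁ · sin φ₁ / sin φ₂ = 23.3 × sin 43° / sin 68°
V₂ = 23.3 × 0.6820/0.9272 = 17.1 knots

17.1 knots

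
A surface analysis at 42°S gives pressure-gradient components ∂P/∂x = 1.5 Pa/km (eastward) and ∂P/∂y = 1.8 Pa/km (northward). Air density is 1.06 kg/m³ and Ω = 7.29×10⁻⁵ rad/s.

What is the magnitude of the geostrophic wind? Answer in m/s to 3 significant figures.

Coriolis parameter at 42°S:
f = 2Ω sin φ = 2 × 7.29×10⁻⁵ × sin 42° = 9.76×10⁻⁵ s⁻¹
In the Southern Hemisphere f is negative: f = −9.76×10⁻⁵ s⁻¹.
Component geostrophic relations (x east, y north):
u_g = −(1/(fρ)) ∂P/∂y,  v_g = (1/(fρ)) ∂P/∂x
u_g = −(1.8×10⁻³)/(−9.76×10⁻⁵ × 1.06) = 17.4 m/s;  v_g = (1.5×10⁻³)/(−9.76×10⁻⁵ × 1.06) = −14.5 m/s
|V_g| = √(u_g² + v_g²) = 22.7 m/s

22.7 m/s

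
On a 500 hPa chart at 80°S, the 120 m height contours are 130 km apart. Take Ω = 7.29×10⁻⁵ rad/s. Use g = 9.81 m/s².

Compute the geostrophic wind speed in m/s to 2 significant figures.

Coriolis parameter at 80°S:
f = 2Ω sin φ = 2 × 7.29×10⁻⁵ × sin 80° = 1.44×10⁻⁴ s⁻¹
Height gradient: |∂Z/∂n| = 120 m / 130000 m = 9.23×10⁻⁴
On a pressure surface, geostrophic balance gives V_g = (g/f)|∂Z/∂n|:
V_g = 9.81 × 9.23×10⁻⁴ / 1.44×10⁻⁴ = 63.1 m/s

63 m/s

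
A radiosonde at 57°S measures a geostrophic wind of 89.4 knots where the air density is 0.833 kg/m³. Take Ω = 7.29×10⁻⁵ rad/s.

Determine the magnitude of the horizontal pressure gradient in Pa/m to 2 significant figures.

Coriolis parameter at 57°S:
f = 2Ω sin φ = 2 × 7.29×10⁻⁵ × sin 57° = 1.22×10⁻⁴ s⁻¹
Wind speed in SI: 89.4 knots = 46.0 m/s
Geostrophic balance rearranged: |∂P/∂n| = f ρ V_g
|∂P/∂n| = 1.22×10⁻⁴ × 0.833 × 46.0 = 4.68×10⁻³ Pa/m

4.7×10⁻³ Pa/m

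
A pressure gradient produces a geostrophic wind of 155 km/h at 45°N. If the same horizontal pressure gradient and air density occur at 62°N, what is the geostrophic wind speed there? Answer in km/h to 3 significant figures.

With the same pressure gradient and density, V_g ∝ 1/f ∝ 1/sin φ.
V₂ = V₁ · sin φ₁ / sin φ₂ = 155 × sin 45° / sin 62°
V₂ = 155 × 0.7071/0.8829 = 124 km/h

124 km/h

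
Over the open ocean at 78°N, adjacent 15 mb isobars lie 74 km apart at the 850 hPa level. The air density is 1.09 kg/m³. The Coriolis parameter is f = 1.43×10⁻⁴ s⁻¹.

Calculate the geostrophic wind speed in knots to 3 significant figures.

253 knots

Pressure gradient: |∂P/∂n| = 1500 Pa / 74000 m = 2.03×10⁻² Pa/m
Geostrophic balance (pressure-gradient force = Coriolis force):
V_g = (1/(fρ)) |∂P/∂n| = 2.03×10⁻² / (1.43×10⁻⁴ × 1.09) = 130 m/s
Converting: 130 m/s × 1.944 = 253 knots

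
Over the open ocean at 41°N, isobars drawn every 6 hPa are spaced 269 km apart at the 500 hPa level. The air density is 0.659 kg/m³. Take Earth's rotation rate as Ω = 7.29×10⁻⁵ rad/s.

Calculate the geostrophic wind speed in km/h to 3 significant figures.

127 km/h

Coriolis parameter at 41°N:
f = 2Ω sin φ = 2 × 7.29×10⁻⁵ × sin 41° = 9.57×10⁻⁵ s⁻¹
Pressure gradient: |∂P/∂n| = 600 Pa / 269000 m = 2.23×10⁻³ Pa/m
Geostrophic balance (pressure-gradient force = Coriolis force):
V_g = (1/(fρ)) |∂P/∂n| = 2.23×10⁻³ / (9.57×10⁻⁵ × 0.659) = 35.4 m/s
Converting: 35.4 m/s × 3.6 = 127 km/h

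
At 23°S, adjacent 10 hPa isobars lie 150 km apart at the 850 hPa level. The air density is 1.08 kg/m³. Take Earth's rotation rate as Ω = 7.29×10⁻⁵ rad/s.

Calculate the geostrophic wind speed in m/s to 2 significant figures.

Coriolis parameter at 23°S:
f = 2Ω sin φ = 2 × 7.29×10⁻⁵ × sin 23° = 5.70×10⁻⁵ s⁻¹
Pressure gradient: |∂P/∂n| = 1000 Pa / 150000 m = 6.67×10⁻³ Pa/m
Geostrophic balance (pressure-gradient force = Coriolis force):
V_g = (1/(fρ)) |∂P/∂n| = 6.67×10⁻³ / (5.70×10⁻⁵ × 1.08) = 108 m/s

110 m/s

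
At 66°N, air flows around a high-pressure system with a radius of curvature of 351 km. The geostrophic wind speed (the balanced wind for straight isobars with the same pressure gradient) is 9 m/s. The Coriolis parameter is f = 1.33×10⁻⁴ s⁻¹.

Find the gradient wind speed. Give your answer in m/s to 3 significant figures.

12.2 m/s

Around a high, pressure-gradient force acts outward with centrifugal, so Coriolis balances both:
fV = (1/ρ)|∂P/∂n| + V²/R  →  V² − fR·V + fR·V_g = 0
With fR = 1.33×10⁻⁴ × 351×10³ m = 46.7 m/s:
V = [fR − √((fR)² − 4 fR V_g)]/2 = [46.7 − √(46.7² − 4×46.7×9)]/2 = 12.2 m/s
Supergeostrophic (V > V_g = 9 m/s), as expected around a high.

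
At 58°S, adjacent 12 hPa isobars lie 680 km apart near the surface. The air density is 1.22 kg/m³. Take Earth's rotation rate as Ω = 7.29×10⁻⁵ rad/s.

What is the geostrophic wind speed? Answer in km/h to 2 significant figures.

42 km/h

Coriolis parameter at 58°S:
f = 2Ω sin φ = 2 × 7.29×10⁻⁵ × sin 58° = 1.24×10⁻⁴ s⁻¹
Pressure gradient: |∂P/∂n| = 1200 Pa / 680000 m = 1.76×10⁻³ Pa/m
Geostrophic balance (pressure-gradient force = Coriolis force):
V_g = (1/(fρ)) |∂P/∂n| = 1.76×10⁻³ / (1.24×10⁻⁴ × 1.22) = 11.7 m/s
Converting: 11.7 m/s × 3.6 = 42 km/h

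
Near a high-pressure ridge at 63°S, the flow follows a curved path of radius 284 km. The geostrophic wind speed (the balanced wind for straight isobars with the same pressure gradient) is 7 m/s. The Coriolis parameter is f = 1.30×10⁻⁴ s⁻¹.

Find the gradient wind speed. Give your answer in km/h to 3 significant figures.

Around a high, pressure-gradient force acts outward with centrifugal, so Coriolis balances both:
fV = (1/ρ)|∂P/∂n| + V²/R  →  V² − fR·V + fR·V_g = 0
With fR = 1.30×10⁻⁴ × 284×10³ m = 36.9 m/s:
V = [fR − √((fR)² − 4 fR V_g)]/2 = [36.9 − √(36.9² − 4×36.9×7)]/2 = 9.39 m/s
Supergeostrophic (V > V_g = 7 m/s), as expected around a high.
Converting: 9.39 m/s × 3.6 = 33.8 km/h

33.8 km/h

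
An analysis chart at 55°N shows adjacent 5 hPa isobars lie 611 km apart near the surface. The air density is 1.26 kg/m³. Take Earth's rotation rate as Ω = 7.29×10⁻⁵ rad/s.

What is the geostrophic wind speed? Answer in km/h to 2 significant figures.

Coriolis parameter at 55°N:
f = 2Ω sin φ = 2 × 7.29×10⁻⁵ × sin 55° = 1.19×10⁻⁴ s⁻¹
Pressure gradient: |∂P/∂n| = 500 Pa / 611000 m = 8.18×10⁻⁴ Pa/m
Geostrophic balance (pressure-gradient force = Coriolis force):
V_g = (1/(fρ)) |∂P/∂n| = 8.18×10⁻⁴ / (1.19×10⁻⁴ × 1.26) = 5.44 m/s
Converting: 5.44 m/s × 3.6 = 20 km/h

20 km/h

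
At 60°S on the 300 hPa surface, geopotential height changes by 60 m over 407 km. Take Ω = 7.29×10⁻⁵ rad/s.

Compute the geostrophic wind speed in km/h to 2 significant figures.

41 km/h

Coriolis parameter at 60°S:
f = 2Ω sin φ = 2 × 7.29×10⁻⁵ × sin 60° = 1.26×10⁻⁴ s⁻¹
Height gradient: |∂Z/∂n| = 60 m / 407000 m = 1.47×10⁻⁴
On a pressure surface, geostrophic balance gives V_g = (g/f)|∂Z/∂n|:
V_g = 9.81 × 1.47×10⁻⁴ / 1.26×10⁻⁴ = 11.5 m/s
Converting: 11.5 m/s × 3.6 = 41 km/h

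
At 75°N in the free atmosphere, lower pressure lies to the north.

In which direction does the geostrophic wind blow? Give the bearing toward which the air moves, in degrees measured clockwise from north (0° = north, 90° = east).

090°

The pressure-gradient force points toward the north (bearing 000°).
Geostrophic balance: in the Northern Hemisphere the Coriolis force deflects motion to the right, so the geostrophic wind blows 90° to the right of the pressure-gradient force (low pressure on the left).
Rotating 000° by 90° clockwise gives 090° — the wind blows toward the east.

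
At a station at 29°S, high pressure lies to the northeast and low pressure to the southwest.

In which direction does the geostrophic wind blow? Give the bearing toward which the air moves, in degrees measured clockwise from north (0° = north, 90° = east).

135°

The pressure-gradient force points toward the southwest (bearing 225°).
Geostrophic balance: in the Southern Hemisphere the Coriolis force deflects motion to the left, so the geostrophic wind blows 90° to the left of the pressure-gradient force (low pressure on the right).
Rotating 225° by 90° counterclockwise gives 135° — the wind blows toward the southeast.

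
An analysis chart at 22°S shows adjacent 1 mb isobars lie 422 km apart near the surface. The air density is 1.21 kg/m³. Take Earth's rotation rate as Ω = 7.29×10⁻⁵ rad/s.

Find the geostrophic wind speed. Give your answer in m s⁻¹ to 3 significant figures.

Coriolis parameter at 22°S:
f = 2Ω sin φ = 2 × 7.29×10⁻⁵ × sin 22° = 5.46×10⁻⁵ s⁻¹
Pressure gradient: |∂P/∂n| = 100 Pa / 422000 m = 2.37×10⁻⁴ Pa/m
Geostrophic balance (pressure-gradient force = Coriolis force):
V_g = (1/(fρ)) |∂P/∂n| = 2.37×10⁻⁴ / (5.46×10⁻⁵ × 1.21) = 3.59 m/s

3.59 m s⁻¹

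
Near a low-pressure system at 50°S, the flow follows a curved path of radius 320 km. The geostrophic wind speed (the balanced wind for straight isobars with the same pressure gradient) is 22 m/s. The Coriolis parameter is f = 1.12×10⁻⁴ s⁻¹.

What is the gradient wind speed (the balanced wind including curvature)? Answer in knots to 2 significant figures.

30 knots

Around a low, centrifugal force acts outward with Coriolis, so pressure-gradient force balances both:
(1/ρ)|∂P/∂n| = fV + V²/R  →  V² + fR·V − fR·V_g = 0
With fR = 1.12×10⁻⁴ × 320×10³ m = 35.8 m/s:
V = [−fR + √((fR)² + 4 fR V_g)]/2 = [−35.8 + √(35.8² + 4×35.8×22)]/2 = 15.4 m/s
Subgeostrophic (V < V_g = 22 m/s), as expected around a low.
Converting: 15.4 m/s × 1.944 = 30 knots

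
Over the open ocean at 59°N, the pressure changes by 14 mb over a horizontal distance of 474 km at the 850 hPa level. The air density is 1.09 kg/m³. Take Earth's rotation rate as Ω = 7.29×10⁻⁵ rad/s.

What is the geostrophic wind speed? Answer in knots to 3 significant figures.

Coriolis parameter at 59°N:
f = 2Ω sin φ = 2 × 7.29×10⁻⁵ × sin 59° = 1.25×10⁻⁴ s⁻¹
Pressure gradient: |∂P/∂n| = 1400 Pa / 474000 m = 2.95×10⁻³ Pa/m
Geostrophic balance (pressure-gradient force = Coriolis force):
V_g = (1/(fρ)) |∂P/∂n| = 2.95×10⁻³ / (1.25×10⁻⁴ × 1.09) = 21.7 m/s
Converting: 21.7 m/s × 1.944 = 42.1 knots

42.1 knots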